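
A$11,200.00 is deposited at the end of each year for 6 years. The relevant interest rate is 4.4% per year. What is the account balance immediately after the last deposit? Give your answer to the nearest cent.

This is an ordinary annuity: 6 deposits of A$11,200.00 at the end of each year.
Periodic rate r = 0.044 per year.
FV = PMT × [((1+r)^n − 1)/r] = 11,200 × [(1+r)^6 − 1] / r = A$75,040.23

A$75,040.23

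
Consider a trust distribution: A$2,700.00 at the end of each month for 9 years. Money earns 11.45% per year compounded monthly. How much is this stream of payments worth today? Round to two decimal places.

This is an ordinary annuity: 108 payments of A$2,700.00 at the end of each month.
Periodic rate r = 0.1145/12 per month; n is counted in months.
PV = PMT × [(1 − (1+r)^−n)/r] = 2,700 × [1 − (1+r)^−108] / r = A$181,503.39

A$181,503.39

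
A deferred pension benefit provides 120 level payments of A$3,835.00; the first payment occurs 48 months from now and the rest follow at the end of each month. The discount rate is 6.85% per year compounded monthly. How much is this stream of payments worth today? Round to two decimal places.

A$254,454.95

Ordinary annuity of 120 payments, first payment at period 48.
Periodic rate r = 0.0685/12 per month; n is counted in months.
The ordinary-annuity PV formula values the stream one period before the first payment (period 47); discount that back 47 periods:
PV₀ = 3,835 × [1 − (1+r)^−120] / r × (1+r)^−47 = A$254,454.95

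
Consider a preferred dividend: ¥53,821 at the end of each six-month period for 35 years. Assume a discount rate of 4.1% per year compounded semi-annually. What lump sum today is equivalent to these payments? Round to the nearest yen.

¥1,991,126

This is an ordinary annuity: 70 payments of ¥53,821 at the end of each six-month period.
Periodic rate r = 0.041/2 per half-year; n is counted in half-years.
PV = PMT × [(1 − (1+r)^−n)/r] = 53,821 × [1 − (1+r)^−70] / r = ¥1,991,126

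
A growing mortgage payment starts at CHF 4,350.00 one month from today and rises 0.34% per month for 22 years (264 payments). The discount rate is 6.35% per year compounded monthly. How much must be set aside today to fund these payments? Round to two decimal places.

Periodic rate r = 0.0635/12 per month; n is counted in months.
Growing ordinary annuity: PV = PMT₁ × [1 − ((1+g)/(1+r))^n] / (r − g) = 4,350 × [1 − ((1+0.0034)/(1+r))^264] / (r − 0.0034) = CHF 900,950.23.

CHF 900,950.23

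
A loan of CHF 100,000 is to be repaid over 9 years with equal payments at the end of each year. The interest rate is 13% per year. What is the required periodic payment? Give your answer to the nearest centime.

CHF 19,486.89

Level ordinary annuity; solve PV = PMT × [(1 − (1+r)^−n)/r] for PMT.
Periodic rate r = 0.13 per year.
With n = 9: PMT = 100,000 / ([(1 − (1+r)^−n)/r]) = CHF 19,486.89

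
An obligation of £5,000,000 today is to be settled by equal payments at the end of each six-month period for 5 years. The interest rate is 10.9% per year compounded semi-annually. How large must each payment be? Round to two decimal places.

Level ordinary annuity; solve PV = PMT × [(1 − (1+r)^−n)/r] for PMT.
Periodic rate r = 0.109/2 per half-year; n is counted in half-years.
With n = 10: PMT = 5,000,000 / ([(1 − (1+r)^−n)/r]) = £661,748.89

£661,748.89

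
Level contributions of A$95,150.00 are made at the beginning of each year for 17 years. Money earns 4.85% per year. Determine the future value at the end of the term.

A$2,544,488.55

This is an annuity due: 17 deposits of A$95,150.00 at the beginning of each year.
Periodic rate r = 0.0485 per year.
FV = PMT × [((1+r)^n − 1)/r] × (1+r) = 95,150 × [(1+r)^17 − 1] / r × (1+r) = A$2,544,488.55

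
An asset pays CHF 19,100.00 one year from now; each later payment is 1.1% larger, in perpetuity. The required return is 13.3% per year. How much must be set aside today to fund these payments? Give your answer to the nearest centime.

CHF 156,557.38

Periodic rate r = 0.133 per year.
Growing perpetuity (Gordon): PV = PMT₁ / (r − g) = 19,100 / (r − 0.011) = CHF 156,557.38.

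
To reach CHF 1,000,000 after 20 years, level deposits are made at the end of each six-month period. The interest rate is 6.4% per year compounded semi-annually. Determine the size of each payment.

Level ordinary annuity; solve FV = PMT × [((1+r)^n − 1)/r] for PMT.
Periodic rate r = 0.064/2 per half-year; n is counted in half-years.
With n = 40: PMT = 1,000,000 / ([((1+r)^n − 1)/r]) = CHF 12,672.10

CHF 12,672.10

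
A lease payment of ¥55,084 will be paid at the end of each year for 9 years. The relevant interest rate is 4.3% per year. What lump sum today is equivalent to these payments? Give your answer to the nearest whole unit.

This is an ordinary annuity: 9 payments of ¥55,084 at the end of each year.
Periodic rate r = 0.043 per year.
PV = PMT × [(1 − (1+r)^−n)/r] = 55,084 × [1 − (1+r)^−9] / r = ¥404,026

¥404,026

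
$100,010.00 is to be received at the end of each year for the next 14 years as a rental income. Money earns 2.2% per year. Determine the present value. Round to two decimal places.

This is an ordinary annuity: 14 payments of $100,010.00 at the end of each year.
Periodic rate r = 0.022 per year.
PV = PMT × [(1 − (1+r)^−n)/r] = 100,010 × [1 − (1+r)^−14] / r = $1,193,876.71

$1,193,876.71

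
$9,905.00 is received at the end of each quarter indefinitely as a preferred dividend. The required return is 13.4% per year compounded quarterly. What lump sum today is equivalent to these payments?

$295,671.64

Periodic rate r = 0.134/4 per quarter.
Level perpetuity: PV = PMT / r = 9,905 / (0.134/4) = $295,671.64.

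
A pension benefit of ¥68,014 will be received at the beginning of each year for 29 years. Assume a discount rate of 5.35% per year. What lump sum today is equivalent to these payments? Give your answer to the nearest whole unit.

This is an annuity due: 29 payments of ¥68,014 at the beginning of each year.
Periodic rate r = 0.0535 per year.
PV = PMT × [(1 − (1+r)^−n)/r] × (1+r) = 68,014 × [1 − (1+r)^−29] / r × (1+r) = ¥1,043,858

¥1,043,858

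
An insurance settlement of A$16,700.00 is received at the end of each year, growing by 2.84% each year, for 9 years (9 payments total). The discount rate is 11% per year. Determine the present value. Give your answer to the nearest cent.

Periodic rate r = 0.11 per year.
Growing ordinary annuity: PV = PMT₁ × [1 − ((1+g)/(1+r))^n] / (r − g) = 16,700 × [1 − ((1+0.0284)/(1+r))^9] / (r − 0.0284) = A$101,718.30.

A$101,718.30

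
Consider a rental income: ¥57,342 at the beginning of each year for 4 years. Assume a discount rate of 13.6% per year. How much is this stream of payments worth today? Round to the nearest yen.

This is an annuity due: 4 payments of ¥57,342 at the beginning of each year.
Periodic rate r = 0.136 per year.
PV = PMT × [(1 − (1+r)^−n)/r] × (1+r) = 57,342 × [1 − (1+r)^−4] / r × (1+r) = ¥191,368

¥191,368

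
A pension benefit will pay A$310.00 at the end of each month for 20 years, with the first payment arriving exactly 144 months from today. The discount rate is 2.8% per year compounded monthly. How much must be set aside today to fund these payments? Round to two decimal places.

A$40,786.09

Ordinary annuity of 240 payments, first payment at period 144.
Periodic rate r = 0.028/12 per month; n is counted in months.
The ordinary-annuity PV formula values the stream one period before the first payment (period 143); discount that back 143 periods:
PV₀ = 310 × [1 − (1+r)^−240] / r × (1+r)^−143 = A$40,786.09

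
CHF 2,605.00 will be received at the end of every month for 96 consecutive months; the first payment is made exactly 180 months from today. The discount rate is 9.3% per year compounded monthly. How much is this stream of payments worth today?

Ordinary annuity of 96 payments, first payment at period 180.
Periodic rate r = 0.093/12 per month; n is counted in months.
The ordinary-annuity PV formula values the stream one period before the first payment (period 179); discount that back 179 periods:
PV₀ = 2,605 × [1 − (1+r)^−96] / r × (1+r)^−179 = CHF 44,178.27

CHF 44,178.27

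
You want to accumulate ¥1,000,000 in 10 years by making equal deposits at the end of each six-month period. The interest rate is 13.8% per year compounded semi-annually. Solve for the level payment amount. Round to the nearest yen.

¥24,661

Level ordinary annuity; solve FV = PMT × [((1+r)^n − 1)/r] for PMT.
Periodic rate r = 0.138/2 per half-year; n is counted in half-years.
With n = 20: PMT = 1,000,000 / ([((1+r)^n − 1)/r]) = ¥24,661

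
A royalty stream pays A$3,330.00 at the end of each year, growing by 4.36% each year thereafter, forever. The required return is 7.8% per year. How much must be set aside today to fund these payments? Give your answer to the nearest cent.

A$96,802.33

Periodic rate r = 0.078 per year.
Growing perpetuity (Gordon): PV = PMT₁ / (r − g) = 3,330 / (r − 0.0436) = A$96,802.33.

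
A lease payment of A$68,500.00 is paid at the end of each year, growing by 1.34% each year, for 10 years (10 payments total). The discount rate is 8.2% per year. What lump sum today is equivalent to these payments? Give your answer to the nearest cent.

Periodic rate r = 0.082 per year.
Growing ordinary annuity: PV = PMT₁ × [1 − ((1+g)/(1+r))^n] / (r − g) = 68,500 × [1 − ((1+0.0134)/(1+r))^10] / (r − 0.0134) = A$479,858.28.

A$479,858.28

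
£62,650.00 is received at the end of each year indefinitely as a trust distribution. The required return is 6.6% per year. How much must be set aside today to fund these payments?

£949,242.42

Periodic rate r = 0.066 per year.
Level perpetuity: PV = PMT / r = 62,650 / (0.066) = £949,242.42.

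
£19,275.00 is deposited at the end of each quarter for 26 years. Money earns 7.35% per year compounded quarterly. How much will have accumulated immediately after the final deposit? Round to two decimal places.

£5,920,027.21

This is an ordinary annuity: 104 deposits of £19,275.00 at the end of each quarter.
Periodic rate r = 0.0735/4 per quarter; n is counted in quarters.
FV = PMT × [((1+r)^n − 1)/r] = 19,275 × [(1+r)^104 − 1] / r = £5,920,027.21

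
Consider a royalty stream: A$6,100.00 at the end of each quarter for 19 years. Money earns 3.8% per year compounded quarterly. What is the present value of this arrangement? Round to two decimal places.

A$329,118.72

This is an ordinary annuity: 76 payments of A$6,100.00 at the end of each quarter.
Periodic rate r = 0.038/4 per quarter; n is counted in quarters.
PV = PMT × [(1 − (1+r)^−n)/r] = 6,100 × [1 − (1+r)^−76] / r = A$329,118.72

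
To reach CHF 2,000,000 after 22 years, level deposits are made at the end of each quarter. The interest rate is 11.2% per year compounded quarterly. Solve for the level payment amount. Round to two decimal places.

CHF 5,405.19

Level ordinary annuity; solve FV = PMT × [((1+r)^n − 1)/r] for PMT.
Periodic rate r = 0.112/4 per quarter; n is counted in quarters.
With n = 88: PMT = 2,000,000 / ([((1+r)^n − 1)/r]) = CHF 5,405.19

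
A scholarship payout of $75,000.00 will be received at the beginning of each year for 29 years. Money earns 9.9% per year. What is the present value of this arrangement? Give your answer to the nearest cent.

$778,687.93

This is an annuity due: 29 payments of $75,000.00 at the beginning of each year.
Periodic rate r = 0.099 per year.
PV = PMT × [(1 − (1+r)^−n)/r] × (1+r) = 75,000 × [1 − (1+r)^−29] / r × (1+r) = $778,687.93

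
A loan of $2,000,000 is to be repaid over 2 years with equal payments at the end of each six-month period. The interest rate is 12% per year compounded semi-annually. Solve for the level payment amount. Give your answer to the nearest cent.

Level ordinary annuity; solve PV = PMT × [(1 − (1+r)^−n)/r] for PMT.
Periodic rate r = 0.12/2 per half-year; n is counted in half-years.
With n = 4: PMT = 2,000,000 / ([(1 − (1+r)^−n)/r]) = $577,182.98

$577,182.98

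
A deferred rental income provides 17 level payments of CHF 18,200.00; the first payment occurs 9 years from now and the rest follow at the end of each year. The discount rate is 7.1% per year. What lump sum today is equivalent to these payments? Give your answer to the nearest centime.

Ordinary annuity of 17 payments, first payment at period 9.
Periodic rate r = 0.071 per year.
The ordinary-annuity PV formula values the stream one period before the first payment (period 8); discount that back 8 periods:
PV₀ = 18,200 × [1 − (1+r)^−17] / r × (1+r)^−8 = CHF 101,940.44

CHF 101,940.44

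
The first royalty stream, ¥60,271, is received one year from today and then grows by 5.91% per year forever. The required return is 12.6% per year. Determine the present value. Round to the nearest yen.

Periodic rate r = 0.126 per year.
Growing perpetuity (Gordon): PV = PMT₁ / (r − g) = 60,271 / (r − 0.0591) = ¥900,912.

¥900,912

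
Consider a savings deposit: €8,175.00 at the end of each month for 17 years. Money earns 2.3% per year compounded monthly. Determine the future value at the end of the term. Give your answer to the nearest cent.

€2,038,370.14

This is an ordinary annuity: 204 deposits of €8,175.00 at the end of each month.
Periodic rate r = 0.023/12 per month; n is counted in months.
FV = PMT × [((1+r)^n − 1)/r] = 8,175 × [(1+r)^204 − 1] / r = €2,038,370.14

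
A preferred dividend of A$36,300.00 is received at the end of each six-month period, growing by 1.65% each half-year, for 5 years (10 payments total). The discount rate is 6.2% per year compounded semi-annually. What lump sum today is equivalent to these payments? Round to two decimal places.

Periodic rate r = 0.062/2 per half-year; n is counted in half-years.
Growing ordinary annuity: PV = PMT₁ × [1 − ((1+g)/(1+r))^n] / (r − g) = 36,300 × [1 − ((1+0.0165)/(1+r))^10] / (r − 0.0165) = A$330,618.02.

A$330,618.02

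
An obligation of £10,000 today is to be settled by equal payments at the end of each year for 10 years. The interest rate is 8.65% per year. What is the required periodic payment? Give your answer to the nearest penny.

Level ordinary annuity; solve PV = PMT × [(1 − (1+r)^−n)/r] for PMT.
Periodic rate r = 0.0865 per year.
With n = 10: PMT = 10,000 / ([(1 − (1+r)^−n)/r]) = £1,534.28

£1,534.28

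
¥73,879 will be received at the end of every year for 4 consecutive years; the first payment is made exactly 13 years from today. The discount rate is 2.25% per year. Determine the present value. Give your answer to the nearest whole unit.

¥214,090

Ordinary annuity of 4 payments, first payment at period 13.
Periodic rate r = 0.0225 per year.
The ordinary-annuity PV formula values the stream one period before the first payment (period 12); discount that back 12 periods:
PV₀ = 73,879 × [1 − (1+r)^−4] / r × (1+r)^−12 = ¥214,090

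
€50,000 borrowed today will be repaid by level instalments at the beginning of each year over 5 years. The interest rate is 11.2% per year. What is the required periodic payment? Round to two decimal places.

Level annuity due; solve PV = PMT × [(1 − (1+r)^−n)/r] × (1+r) for PMT.
Periodic rate r = 0.112 per year.
With n = 5: PMT = 50,000 / ([(1 − (1+r)^−n)/r] × (1+r)) = €12,227.20

€12,227.20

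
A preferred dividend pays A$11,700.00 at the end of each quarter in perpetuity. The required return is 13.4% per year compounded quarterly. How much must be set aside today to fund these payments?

Periodic rate r = 0.134/4 per quarter.
Level perpetuity: PV = PMT / r = 11,700 / (0.134/4) = A$349,253.73.

A$349,253.73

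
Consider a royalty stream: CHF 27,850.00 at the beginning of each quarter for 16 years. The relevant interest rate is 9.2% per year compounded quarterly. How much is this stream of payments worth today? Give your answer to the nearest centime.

CHF 949,696.54

This is an annuity due: 64 payments of CHF 27,850.00 at the beginning of each quarter.
Periodic rate r = 0.092/4 per quarter; n is counted in quarters.
PV = PMT × [(1 − (1+r)^−n)/r] × (1+r) = 27,850 × [1 − (1+r)^−64] / r × (1+r) = CHF 949,696.54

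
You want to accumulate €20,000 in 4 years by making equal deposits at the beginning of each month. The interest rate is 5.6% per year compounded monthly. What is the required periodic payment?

Level annuity due; solve FV = PMT × [((1+r)^n − 1)/r] × (1+r) for PMT.
Periodic rate r = 0.056/12 per month; n is counted in months.
With n = 48: PMT = 20,000 / ([((1+r)^n − 1)/r] × (1+r)) = €370.98

€370.98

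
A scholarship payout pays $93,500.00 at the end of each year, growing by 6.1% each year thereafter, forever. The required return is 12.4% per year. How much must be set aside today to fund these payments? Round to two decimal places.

$1,484,126.98

Periodic rate r = 0.124 per year.
Growing perpetuity (Gordon): PV = PMT₁ / (r − g) = 93,500 / (r − 0.061) = $1,484,126.98.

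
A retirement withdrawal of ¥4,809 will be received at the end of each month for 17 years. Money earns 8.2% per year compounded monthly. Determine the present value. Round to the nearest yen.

¥528,338

This is an ordinary annuity: 204 payments of ¥4,809 at the end of each month.
Periodic rate r = 0.082/12 per month; n is counted in months.
PV = PMT × [(1 − (1+r)^−n)/r] = 4,809 × [1 − (1+r)^−204] / r = ¥528,338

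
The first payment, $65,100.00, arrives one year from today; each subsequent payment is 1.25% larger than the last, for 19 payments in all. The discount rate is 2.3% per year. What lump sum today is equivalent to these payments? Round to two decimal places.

$1,103,638.16

Periodic rate r = 0.023 per year.
Growing ordinary annuity: PV = PMT₁ × [1 − ((1+g)/(1+r))^n] / (r − g) = 65,100 × [1 − ((1+0.0125)/(1+r))^19] / (r − 0.0125) = $1,103,638.16.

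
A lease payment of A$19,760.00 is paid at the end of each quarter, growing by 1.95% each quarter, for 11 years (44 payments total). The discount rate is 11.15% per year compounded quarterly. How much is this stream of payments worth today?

Periodic rate r = 0.1115/4 per quarter; n is counted in quarters.
Growing ordinary annuity: PV = PMT₁ × [1 − ((1+g)/(1+r))^n] / (r − g) = 19,760 × [1 − ((1+0.0195)/(1+r))^44] / (r − 0.0195) = A$713,262.46.

A$713,262.46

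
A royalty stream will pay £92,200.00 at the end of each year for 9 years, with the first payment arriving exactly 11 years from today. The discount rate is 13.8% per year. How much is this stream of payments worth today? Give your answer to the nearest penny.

Ordinary annuity of 9 payments, first payment at period 11.
Periodic rate r = 0.138 per year.
The ordinary-annuity PV formula values the stream one period before the first payment (period 10); discount that back 10 periods:
PV₀ = 92,200 × [1 − (1+r)^−9] / r × (1+r)^−10 = £126,113.38

£126,113.38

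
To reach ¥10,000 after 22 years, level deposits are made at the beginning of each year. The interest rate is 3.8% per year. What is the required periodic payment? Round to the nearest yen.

¥288

Level annuity due; solve FV = PMT × [((1+r)^n − 1)/r] × (1+r) for PMT.
Periodic rate r = 0.038 per year.
With n = 22: PMT = 10,000 / ([((1+r)^n − 1)/r] × (1+r)) = ¥288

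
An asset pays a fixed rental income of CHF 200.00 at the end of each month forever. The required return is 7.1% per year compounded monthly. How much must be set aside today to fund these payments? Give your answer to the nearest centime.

CHF 33,802.82

Periodic rate r = 0.071/12 per month.
Level perpetuity: PV = PMT / r = 200 / (0.071/12) = CHF 33,802.82.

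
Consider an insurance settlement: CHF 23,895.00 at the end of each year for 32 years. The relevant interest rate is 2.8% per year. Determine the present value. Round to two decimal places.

CHF 500,722.19

This is an ordinary annuity: 32 payments of CHF 23,895.00 at the end of each year.
Periodic rate r = 0.028 per year.
PV = PMT × [(1 − (1+r)^−n)/r] = 23,895 × [1 − (1+r)^−32] / r = CHF 500,722.19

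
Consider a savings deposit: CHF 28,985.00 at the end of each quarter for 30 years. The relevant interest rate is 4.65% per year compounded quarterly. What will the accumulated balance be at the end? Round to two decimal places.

This is an ordinary annuity: 120 deposits of CHF 28,985.00 at the end of each quarter.
Periodic rate r = 0.0465/4 per quarter; n is counted in quarters.
FV = PMT × [((1+r)^n − 1)/r] = 28,985 × [(1+r)^120 − 1] / r = CHF 7,486,579.57

CHF 7,486,579.57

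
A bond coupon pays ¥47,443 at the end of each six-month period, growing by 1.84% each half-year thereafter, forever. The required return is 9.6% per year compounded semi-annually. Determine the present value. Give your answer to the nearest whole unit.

Periodic rate r = 0.096/2 per half-year.
Growing perpetuity (Gordon): PV = PMT₁ / (r − g) = 47,443 / (r − 0.0184) = ¥1,602,804.

¥1,602,804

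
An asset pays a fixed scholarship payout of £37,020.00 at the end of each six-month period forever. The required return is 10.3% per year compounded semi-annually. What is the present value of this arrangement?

£718,834.95

Periodic rate r = 0.103/2 per half-year.
Level perpetuity: PV = PMT / r = 37,020 / (0.103/2) = £718,834.95.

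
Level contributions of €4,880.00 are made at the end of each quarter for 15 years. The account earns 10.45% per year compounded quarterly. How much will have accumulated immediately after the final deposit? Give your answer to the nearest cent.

This is an ordinary annuity: 60 deposits of €4,880.00 at the end of each quarter.
Periodic rate r = 0.1045/4 per quarter; n is counted in quarters.
FV = PMT × [((1+r)^n − 1)/r] = 4,880 × [(1+r)^60 − 1] / r = €690,973.54

€690,973.54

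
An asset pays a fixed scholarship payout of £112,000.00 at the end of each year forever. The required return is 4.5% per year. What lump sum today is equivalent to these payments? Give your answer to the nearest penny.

Periodic rate r = 0.045 per year.
Level perpetuity: PV = PMT / r = 112,000 / (0.045) = £2,488,888.89.

£2,488,888.89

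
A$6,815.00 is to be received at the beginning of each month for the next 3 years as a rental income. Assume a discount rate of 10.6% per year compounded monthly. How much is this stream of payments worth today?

A$211,222.12

This is an annuity due: 36 payments of A$6,815.00 at the beginning of each month.
Periodic rate r = 0.106/12 per month; n is counted in months.
PV = PMT × [(1 − (1+r)^−n)/r] × (1+r) = 6,815 × [1 − (1+r)^−36] / r × (1+r) = A$211,222.12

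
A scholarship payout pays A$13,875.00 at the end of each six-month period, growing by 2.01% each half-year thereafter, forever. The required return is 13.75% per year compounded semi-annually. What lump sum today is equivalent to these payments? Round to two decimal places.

A$285,200.41

Periodic rate r = 0.1375/2 per half-year.
Growing perpetuity (Gordon): PV = PMT₁ / (r − g) = 13,875 / (r − 0.0201) = A$285,200.41.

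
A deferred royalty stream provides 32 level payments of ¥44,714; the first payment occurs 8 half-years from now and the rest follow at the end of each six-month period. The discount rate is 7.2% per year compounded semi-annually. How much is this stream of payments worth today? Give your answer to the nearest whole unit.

Ordinary annuity of 32 payments, first payment at period 8.
Periodic rate r = 0.072/2 per half-year; n is counted in half-years.
The ordinary-annuity PV formula values the stream one period before the first payment (period 7); discount that back 7 periods:
PV₀ = 44,714 × [1 − (1+r)^−32] / r × (1+r)^−7 = ¥656,980

¥656,980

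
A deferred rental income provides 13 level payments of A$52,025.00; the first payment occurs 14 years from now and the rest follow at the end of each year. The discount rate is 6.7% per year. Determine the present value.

A$190,360.64

Ordinary annuity of 13 payments, first payment at period 14.
Periodic rate r = 0.067 per year.
The ordinary-annuity PV formula values the stream one period before the first payment (period 13); discount that back 13 periods:
PV₀ = 52,025 × [1 − (1+r)^−13] / r × (1+r)^−13 = A$190,360.64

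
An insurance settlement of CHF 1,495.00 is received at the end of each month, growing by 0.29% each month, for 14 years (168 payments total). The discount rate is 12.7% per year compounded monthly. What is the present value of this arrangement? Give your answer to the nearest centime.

CHF 140,594.20

Periodic rate r = 0.127/12 per month; n is counted in months.
Growing ordinary annuity: PV = PMT₁ × [1 − ((1+g)/(1+r))^n] / (r − g) = 1,495 × [1 − ((1+0.0029)/(1+r))^168] / (r − 0.0029) = CHF 140,594.20.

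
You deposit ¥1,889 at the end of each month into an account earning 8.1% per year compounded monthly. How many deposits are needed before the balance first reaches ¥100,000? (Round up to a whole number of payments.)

46 payments

Periodic rate r = 0.081/12 per month; n is counted in months.
Ordinary annuity FV: 100,000 = 1,889 × [((1+r)^n − 1)/r].
(1+r)^n = 1 + 100,000 × r / 1,889, so n = ln(1 + 100,000·r/1,889) / ln(1+r) = 45.41.
Round up to a whole number of payments: n = 46.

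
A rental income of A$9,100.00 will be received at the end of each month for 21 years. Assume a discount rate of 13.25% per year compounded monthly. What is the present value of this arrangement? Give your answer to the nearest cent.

This is an ordinary annuity: 252 payments of A$9,100.00 at the end of each month.
Periodic rate r = 0.1325/12 per month; n is counted in months.
PV = PMT × [(1 − (1+r)^−n)/r] = 9,100 × [1 − (1+r)^−252] / r = A$772,365.80

A$772,365.80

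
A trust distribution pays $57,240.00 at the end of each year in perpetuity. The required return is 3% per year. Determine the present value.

$1,908,000.00

Periodic rate r = 0.03 per year.
Level perpetuity: PV = PMT / r = 57,240 / (0.03) = $1,908,000.00.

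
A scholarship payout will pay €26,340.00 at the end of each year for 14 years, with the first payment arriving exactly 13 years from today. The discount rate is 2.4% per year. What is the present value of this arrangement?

Ordinary annuity of 14 payments, first payment at period 13.
Periodic rate r = 0.024 per year.
The ordinary-annuity PV formula values the stream one period before the first payment (period 12); discount that back 12 periods:
PV₀ = 26,340 × [1 − (1+r)^−14] / r × (1+r)^−12 = €233,280.05

€233,280.05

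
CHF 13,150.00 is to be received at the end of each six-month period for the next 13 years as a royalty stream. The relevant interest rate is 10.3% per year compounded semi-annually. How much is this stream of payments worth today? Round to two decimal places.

CHF 186,144.39

This is an ordinary annuity: 26 payments of CHF 13,150.00 at the end of each six-month period.
Periodic rate r = 0.103/2 per half-year; n is counted in half-years.
PV = PMT × [(1 − (1+r)^−n)/r] = 13,150 × [1 − (1+r)^−26] / r = CHF 186,144.39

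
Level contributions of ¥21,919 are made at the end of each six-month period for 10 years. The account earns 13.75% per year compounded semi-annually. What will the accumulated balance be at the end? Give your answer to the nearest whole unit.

This is an ordinary annuity: 20 deposits of ¥21,919 at the end of each six-month period.
Periodic rate r = 0.1375/2 per half-year; n is counted in half-years.
FV = PMT × [((1+r)^n − 1)/r] = 21,919 × [(1+r)^20 − 1] / r = ¥886,410

¥886,410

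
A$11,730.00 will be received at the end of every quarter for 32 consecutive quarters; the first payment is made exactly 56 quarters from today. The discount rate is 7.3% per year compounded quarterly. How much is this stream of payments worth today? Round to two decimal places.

Ordinary annuity of 32 payments, first payment at period 56.
Periodic rate r = 0.073/4 per quarter; n is counted in quarters.
The ordinary-annuity PV formula values the stream one period before the first payment (period 55); discount that back 55 periods:
PV₀ = 11,730 × [1 − (1+r)^−32] / r × (1+r)^−55 = A$104,446.80

A$104,446.80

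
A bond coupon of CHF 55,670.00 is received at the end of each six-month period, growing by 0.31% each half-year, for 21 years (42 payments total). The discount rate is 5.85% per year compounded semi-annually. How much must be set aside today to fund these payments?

Periodic rate r = 0.0585/2 per half-year; n is counted in half-years.
Growing ordinary annuity: PV = PMT₁ × [1 − ((1+g)/(1+r))^n] / (r − g) = 55,670 × [1 − ((1+0.0031)/(1+r))^42] / (r − 0.0031) = CHF 1,406,550.58.

CHF 1,406,550.58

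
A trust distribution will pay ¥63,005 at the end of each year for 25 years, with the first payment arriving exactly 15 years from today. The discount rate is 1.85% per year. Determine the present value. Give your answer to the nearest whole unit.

¥968,623

Ordinary annuity of 25 payments, first payment at period 15.
Periodic rate r = 0.0185 per year.
The ordinary-annuity PV formula values the stream one period before the first payment (period 14); discount that back 14 periods:
PV₀ = 63,005 × [1 − (1+r)^−25] / r × (1+r)^−14 = ¥968,623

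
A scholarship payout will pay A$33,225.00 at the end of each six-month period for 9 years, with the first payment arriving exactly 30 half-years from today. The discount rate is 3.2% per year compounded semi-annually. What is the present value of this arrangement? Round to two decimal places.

Ordinary annuity of 18 payments, first payment at period 30.
Periodic rate r = 0.032/2 per half-year; n is counted in half-years.
The ordinary-annuity PV formula values the stream one period before the first payment (period 29); discount that back 29 periods:
PV₀ = 33,225 × [1 − (1+r)^−18] / r × (1+r)^−29 = A$325,687.75

A$325,687.75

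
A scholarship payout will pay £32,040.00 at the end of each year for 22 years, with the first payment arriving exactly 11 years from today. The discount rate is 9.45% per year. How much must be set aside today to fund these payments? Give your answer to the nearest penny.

Ordinary annuity of 22 payments, first payment at period 11.
Periodic rate r = 0.0945 per year.
The ordinary-annuity PV formula values the stream one period before the first payment (period 10); discount that back 10 periods:
PV₀ = 32,040 × [1 − (1+r)^−22] / r × (1+r)^−10 = £118,584.86

£118,584.86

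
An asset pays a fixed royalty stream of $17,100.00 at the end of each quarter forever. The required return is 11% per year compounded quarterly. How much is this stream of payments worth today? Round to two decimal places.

Periodic rate r = 0.11/4 per quarter.
Level perpetuity: PV = PMT / r = 17,100 / (0.11/4) = $621,818.18.

$621,818.18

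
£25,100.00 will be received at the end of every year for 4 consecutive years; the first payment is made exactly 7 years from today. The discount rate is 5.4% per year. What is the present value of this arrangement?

£64,318.96

Ordinary annuity of 4 payments, first payment at period 7.
Periodic rate r = 0.054 per year.
The ordinary-annuity PV formula values the stream one period before the first payment (period 6); discount that back 6 periods:
PV₀ = 25,100 × [1 − (1+r)^−4] / r × (1+r)^−6 = £64,318.96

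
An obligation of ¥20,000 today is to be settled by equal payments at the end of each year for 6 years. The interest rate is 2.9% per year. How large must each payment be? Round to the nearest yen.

¥3,680

Level ordinary annuity; solve PV = PMT × [(1 − (1+r)^−n)/r] for PMT.
Periodic rate r = 0.029 per year.
With n = 6: PMT = 20,000 / ([(1 − (1+r)^−n)/r]) = ¥3,680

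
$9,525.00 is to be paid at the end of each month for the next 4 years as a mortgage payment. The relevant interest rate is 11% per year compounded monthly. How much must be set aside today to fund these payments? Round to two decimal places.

$368,535.79

This is an ordinary annuity: 48 payments of $9,525.00 at the end of each month.
Periodic rate r = 0.11/12 per month; n is counted in months.
PV = PMT × [(1 − (1+r)^−n)/r] = 9,525 × [1 − (1+r)^−48] / r = $368,535.79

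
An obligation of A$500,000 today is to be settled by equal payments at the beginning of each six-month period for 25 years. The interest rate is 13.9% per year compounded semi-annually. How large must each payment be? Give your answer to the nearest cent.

A$33,661.57

Level annuity due; solve PV = PMT × [(1 − (1+r)^−n)/r] × (1+r) for PMT.
Periodic rate r = 0.139/2 per half-year; n is counted in half-years.
With n = 50: PMT = 500,000 / ([(1 − (1+r)^−n)/r] × (1+r)) = A$33,661.57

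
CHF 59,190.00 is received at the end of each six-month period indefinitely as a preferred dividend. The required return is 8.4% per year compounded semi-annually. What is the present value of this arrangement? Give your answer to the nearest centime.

CHF 1,409,285.71

Periodic rate r = 0.084/2 per half-year.
Level perpetuity: PV = PMT / r = 59,190 / (0.084/2) = CHF 1,409,285.71.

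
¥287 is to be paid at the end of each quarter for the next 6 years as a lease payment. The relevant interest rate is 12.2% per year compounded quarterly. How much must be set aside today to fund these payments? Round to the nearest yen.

This is an ordinary annuity: 24 payments of ¥287 at the end of each quarter.
Periodic rate r = 0.122/4 per quarter; n is counted in quarters.
PV = PMT × [(1 − (1+r)^−n)/r] = 287 × [1 − (1+r)^−24] / r = ¥4,834

¥4,834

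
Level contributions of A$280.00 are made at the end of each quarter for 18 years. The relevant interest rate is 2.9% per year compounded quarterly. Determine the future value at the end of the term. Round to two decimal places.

A$26,347.97

This is an ordinary annuity: 72 deposits of A$280.00 at the end of each quarter.
Periodic rate r = 0.029/4 per quarter; n is counted in quarters.
FV = PMT × [((1+r)^n − 1)/r] = 280 × [(1+r)^72 − 1] / r = A$26,347.97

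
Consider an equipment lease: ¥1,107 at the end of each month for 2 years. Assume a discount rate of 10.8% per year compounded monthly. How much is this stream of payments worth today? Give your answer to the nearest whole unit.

This is an ordinary annuity: 24 payments of ¥1,107 at the end of each month.
Periodic rate r = 0.108/12 per month; n is counted in months.
PV = PMT × [(1 − (1+r)^−n)/r] = 1,107 × [1 − (1+r)^−24] / r = ¥23,799

¥23,799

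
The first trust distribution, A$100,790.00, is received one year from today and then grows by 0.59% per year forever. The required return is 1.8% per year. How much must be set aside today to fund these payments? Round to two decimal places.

A$8,329,752.07

Periodic rate r = 0.018 per year.
Growing perpetuity (Gordon): PV = PMT₁ / (r − g) = 100,790 / (r − 0.0059) = A$8,329,752.07.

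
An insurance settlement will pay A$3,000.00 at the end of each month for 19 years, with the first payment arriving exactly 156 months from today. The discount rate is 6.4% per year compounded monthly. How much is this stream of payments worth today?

A$173,294.48

Ordinary annuity of 228 payments, first payment at period 156.
Periodic rate r = 0.064/12 per month; n is counted in months.
The ordinary-annuity PV formula values the stream one period before the first payment (period 155); discount that back 155 periods:
PV₀ = 3,000 × [1 − (1+r)^−228] / r × (1+r)^−155 = A$173,294.48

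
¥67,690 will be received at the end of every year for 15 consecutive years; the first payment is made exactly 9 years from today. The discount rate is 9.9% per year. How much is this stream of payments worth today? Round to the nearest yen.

Ordinary annuity of 15 payments, first payment at period 9.
Periodic rate r = 0.099 per year.
The ordinary-annuity PV formula values the stream one period before the first payment (period 8); discount that back 8 periods:
PV₀ = 67,690 × [1 − (1+r)^−15] / r × (1+r)^−8 = ¥243,325

¥243,325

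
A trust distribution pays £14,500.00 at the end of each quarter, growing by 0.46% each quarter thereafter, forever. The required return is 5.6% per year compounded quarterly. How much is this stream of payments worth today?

Periodic rate r = 0.056/4 per quarter.
Growing perpetuity (Gordon): PV = PMT₁ / (r − g) = 14,500 / (r − 0.0046) = £1,542,553.19.

£1,542,553.19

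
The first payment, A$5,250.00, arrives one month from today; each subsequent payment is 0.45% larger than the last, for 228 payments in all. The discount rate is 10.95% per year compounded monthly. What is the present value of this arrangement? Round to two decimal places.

A$736,861.09

Periodic rate r = 0.1095/12 per month; n is counted in months.
Growing ordinary annuity: PV = PMT₁ × [1 − ((1+g)/(1+r))^n] / (r − g) = 5,250 × [1 − ((1+0.0045)/(1+r))^228] / (r − 0.0045) = A$736,861.09.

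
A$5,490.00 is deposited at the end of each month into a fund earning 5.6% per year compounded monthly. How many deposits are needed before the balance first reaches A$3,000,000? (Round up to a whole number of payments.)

273 payments

Periodic rate r = 0.056/12 per month; n is counted in months.
Ordinary annuity FV: 3,000,000 = 5,490 × [((1+r)^n − 1)/r].
(1+r)^n = 1 + 3,000,000 × r / 5,490, so n = ln(1 + 3,000,000·r/5,490) / ln(1+r) = 272.13.
Round up to a whole number of payments: n = 273.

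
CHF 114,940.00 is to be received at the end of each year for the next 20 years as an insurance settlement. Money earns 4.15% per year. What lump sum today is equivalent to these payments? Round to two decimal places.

This is an ordinary annuity: 20 payments of CHF 114,940.00 at the end of each year.
Periodic rate r = 0.0415 per year.
PV = PMT × [(1 − (1+r)^−n)/r] = 114,940 × [1 − (1+r)^−20] / r = CHF 1,541,527.58

CHF 1,541,527.58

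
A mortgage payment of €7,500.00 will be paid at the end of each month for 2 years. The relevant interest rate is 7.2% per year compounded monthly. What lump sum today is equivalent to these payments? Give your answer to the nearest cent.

€167,174.50

This is an ordinary annuity: 24 payments of €7,500.00 at the end of each month.
Periodic rate r = 0.072/12 per month; n is counted in months.
PV = PMT × [(1 − (1+r)^−n)/r] = 7,500 × [1 − (1+r)^−24] / r = €167,174.50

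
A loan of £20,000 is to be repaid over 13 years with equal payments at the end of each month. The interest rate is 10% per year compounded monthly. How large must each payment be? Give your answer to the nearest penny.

£229.57

Level ordinary annuity; solve PV = PMT × [(1 − (1+r)^−n)/r] for PMT.
Periodic rate r = 0.1/12 per month; n is counted in months.
With n = 156: PMT = 20,000 / ([(1 − (1+r)^−n)/r]) = £229.57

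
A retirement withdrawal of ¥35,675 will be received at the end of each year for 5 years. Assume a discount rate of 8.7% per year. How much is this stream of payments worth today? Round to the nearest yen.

This is an ordinary annuity: 5 payments of ¥35,675 at the end of each year.
Periodic rate r = 0.087 per year.
PV = PMT × [(1 − (1+r)^−n)/r] = 35,675 × [1 − (1+r)^−5] / r = ¥139,850

¥139,850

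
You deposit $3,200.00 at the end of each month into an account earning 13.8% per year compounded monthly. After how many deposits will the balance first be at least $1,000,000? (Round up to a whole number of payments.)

134 payments

Periodic rate r = 0.138/12 per month; n is counted in months.
Ordinary annuity FV: 1,000,000 = 3,200 × [((1+r)^n − 1)/r].
(1+r)^n = 1 + 1,000,000 × r / 3,200, so n = ln(1 + 1,000,000·r/3,200) / ln(1+r) = 133.34.
Round up to a whole number of payments: n = 134.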